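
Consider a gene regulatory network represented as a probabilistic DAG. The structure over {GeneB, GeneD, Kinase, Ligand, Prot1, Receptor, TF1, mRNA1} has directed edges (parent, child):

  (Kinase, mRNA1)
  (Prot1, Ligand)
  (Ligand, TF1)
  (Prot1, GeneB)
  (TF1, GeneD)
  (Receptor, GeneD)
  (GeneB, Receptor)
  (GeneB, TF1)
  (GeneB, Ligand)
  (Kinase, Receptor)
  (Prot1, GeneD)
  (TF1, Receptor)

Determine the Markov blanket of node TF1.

{GeneB, GeneD, Kinase, Ligand, Prot1, Receptor}

A node's Markov blanket = Pa ∪ Ch ∪ (parents of Ch other than the node itself).
Pa(TF1) = {GeneB, Ligand}.
TF1 has children GeneD, Receptor.
Other parents of TF1's children:
  Receptor's other parents are GeneB, Kinase.
  parents(GeneD) \ {TF1} = {Prot1, Receptor}.
Taking the union gives {GeneB, GeneD, Kinase, Ligand, Prot1, Receptor}.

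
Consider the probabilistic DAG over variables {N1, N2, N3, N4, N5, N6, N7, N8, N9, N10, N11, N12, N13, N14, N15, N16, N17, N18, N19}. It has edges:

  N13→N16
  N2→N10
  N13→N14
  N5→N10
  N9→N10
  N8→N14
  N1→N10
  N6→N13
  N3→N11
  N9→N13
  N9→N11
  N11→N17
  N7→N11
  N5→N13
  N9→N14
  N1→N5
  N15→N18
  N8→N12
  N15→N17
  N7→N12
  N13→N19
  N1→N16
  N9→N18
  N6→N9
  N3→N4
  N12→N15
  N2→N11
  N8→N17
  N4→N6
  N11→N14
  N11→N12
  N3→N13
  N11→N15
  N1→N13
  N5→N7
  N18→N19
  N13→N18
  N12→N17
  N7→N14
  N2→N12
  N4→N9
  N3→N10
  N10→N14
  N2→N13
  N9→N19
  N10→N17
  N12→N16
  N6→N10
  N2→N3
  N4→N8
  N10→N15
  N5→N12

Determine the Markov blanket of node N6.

{N1, N2, N3, N4, N5, N9, N10, N13}

Recall MB(v) = parents ∪ children ∪ spouses, where spouses are the other parents of v's children.
Pa(N6) = {N4}.
N6 has children N9, N10, N13.
Other parents of N6's children:
  parents(N9) \ {N6} = {N4}.
  parents(N10) \ {N6} = {N1, N2, N3, N5, N9}.
  N13's other parents are N1, N2, N3, N5, N9.
MB(N6) = {N1, N2, N3, N4, N5, N9, N10, N13}.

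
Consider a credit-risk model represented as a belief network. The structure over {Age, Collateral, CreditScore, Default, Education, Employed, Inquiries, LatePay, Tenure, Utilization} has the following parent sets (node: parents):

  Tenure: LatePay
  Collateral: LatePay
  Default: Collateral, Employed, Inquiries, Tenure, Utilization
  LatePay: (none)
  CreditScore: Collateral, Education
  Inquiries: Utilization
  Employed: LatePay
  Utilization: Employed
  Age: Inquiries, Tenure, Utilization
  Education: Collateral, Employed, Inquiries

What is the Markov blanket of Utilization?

{Age, Collateral, Default, Employed, Inquiries, Tenure}

Ch(Utilization) = {Age, Default, Inquiries}.
Pa(Utilization) = {Employed}.
For each child, the remaining parents (spouses of Utilization):
  Inquiries has no other parent.
  parents(Age) \ {Utilization} = {Inquiries, Tenure}.
  parents(Default) \ {Utilization} = {Collateral, Employed, Inquiries, Tenure}.
So the Markov blanket of Utilization is {Age, Collateral, Default, Employed, Inquiries, Tenure}.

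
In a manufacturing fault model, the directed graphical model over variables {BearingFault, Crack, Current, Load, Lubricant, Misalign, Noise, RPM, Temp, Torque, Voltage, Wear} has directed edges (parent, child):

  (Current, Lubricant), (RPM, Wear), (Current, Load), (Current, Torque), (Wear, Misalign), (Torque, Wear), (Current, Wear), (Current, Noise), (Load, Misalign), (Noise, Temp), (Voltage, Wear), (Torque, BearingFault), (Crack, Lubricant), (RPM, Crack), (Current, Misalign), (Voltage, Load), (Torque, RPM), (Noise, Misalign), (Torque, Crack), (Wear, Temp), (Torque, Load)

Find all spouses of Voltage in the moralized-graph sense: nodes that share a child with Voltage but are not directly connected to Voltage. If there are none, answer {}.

Children of Voltage: Load, Wear.
  Load: Current, Torque
  Wear: Current, RPM, Torque
Excluding nodes already adjacent to Voltage (Load, Wear), the co-parent-only contribution is {Current, RPM, Torque}.

{Current, RPM, Torque}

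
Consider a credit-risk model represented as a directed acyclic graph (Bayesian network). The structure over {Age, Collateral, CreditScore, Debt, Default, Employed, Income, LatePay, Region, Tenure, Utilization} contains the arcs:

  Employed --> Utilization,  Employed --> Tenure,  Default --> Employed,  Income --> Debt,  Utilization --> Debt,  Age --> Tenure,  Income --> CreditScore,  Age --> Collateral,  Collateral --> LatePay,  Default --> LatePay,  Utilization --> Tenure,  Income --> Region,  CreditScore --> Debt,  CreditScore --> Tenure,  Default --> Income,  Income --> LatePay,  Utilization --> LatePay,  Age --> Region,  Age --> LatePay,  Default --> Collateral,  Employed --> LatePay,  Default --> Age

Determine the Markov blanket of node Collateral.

A node's Markov blanket = Pa ∪ Ch ∪ (parents of Ch other than the node itself).
Ch(Collateral) = {LatePay}.
Parents of Collateral: Age, Default.
Parents of each child, excluding Collateral:
  parents(LatePay) \ {Collateral} = {Age, Default, Employed, Income, Utilization}.
Taking the union gives {Age, Default, Employed, Income, LatePay, Utilization}.

{Age, Default, Employed, Income, LatePay, Utilization}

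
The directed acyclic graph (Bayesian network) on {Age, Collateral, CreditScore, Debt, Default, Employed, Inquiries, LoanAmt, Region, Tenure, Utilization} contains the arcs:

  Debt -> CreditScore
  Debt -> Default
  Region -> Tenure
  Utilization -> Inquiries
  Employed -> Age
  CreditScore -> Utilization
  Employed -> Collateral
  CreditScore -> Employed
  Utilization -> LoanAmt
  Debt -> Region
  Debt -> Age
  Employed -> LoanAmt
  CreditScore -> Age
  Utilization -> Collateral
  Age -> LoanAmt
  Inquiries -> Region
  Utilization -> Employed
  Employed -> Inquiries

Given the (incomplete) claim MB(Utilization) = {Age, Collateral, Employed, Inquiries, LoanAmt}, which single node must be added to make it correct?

Pa(Utilization) = {CreditScore}.
Children of Utilization: Collateral, Employed, Inquiries, LoanAmt.
Co-parents of Utilization (other parents of its children):
  Employed: CreditScore
  Inquiries: Employed
  LoanAmt: Age, Employed
  Collateral: Employed
MB(Utilization) = {Age, Collateral, CreditScore, Employed, Inquiries, LoanAmt}.
Comparing with the claimed set, CreditScore is missing.

CreditScore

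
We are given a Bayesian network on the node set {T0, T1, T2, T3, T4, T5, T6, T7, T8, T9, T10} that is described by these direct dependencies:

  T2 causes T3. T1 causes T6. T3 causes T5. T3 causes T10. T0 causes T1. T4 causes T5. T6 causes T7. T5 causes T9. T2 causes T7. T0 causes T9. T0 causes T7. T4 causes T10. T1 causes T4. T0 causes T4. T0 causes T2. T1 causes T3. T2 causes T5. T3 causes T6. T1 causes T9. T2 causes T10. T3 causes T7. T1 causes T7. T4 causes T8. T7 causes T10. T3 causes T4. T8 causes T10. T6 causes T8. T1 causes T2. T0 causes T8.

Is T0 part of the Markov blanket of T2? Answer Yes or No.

Yes

T0 is a parent of T2.
So T0 ∈ MB(T2).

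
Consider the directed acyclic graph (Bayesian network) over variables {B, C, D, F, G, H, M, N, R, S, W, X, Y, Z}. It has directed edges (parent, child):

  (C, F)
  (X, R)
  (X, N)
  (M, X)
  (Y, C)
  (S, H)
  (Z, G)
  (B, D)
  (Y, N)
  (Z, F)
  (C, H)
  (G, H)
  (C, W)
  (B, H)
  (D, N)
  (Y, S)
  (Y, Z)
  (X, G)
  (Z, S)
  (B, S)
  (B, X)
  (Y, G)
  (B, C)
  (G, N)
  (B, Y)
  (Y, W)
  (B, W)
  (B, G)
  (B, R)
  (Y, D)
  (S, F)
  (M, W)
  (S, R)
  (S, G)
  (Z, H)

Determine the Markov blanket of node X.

Pa(X) = {B, M}.
Children of X: G, N, R.
For each child, the remaining parents (spouses of X):
  parents(G) \ {X} = {B, S, Y, Z}.
  parents(R) \ {X} = {B, S}.
  N also has parents D, G, Y.
So the Markov blanket of X is {B, D, G, M, N, R, S, Y, Z}.

{B, D, G, M, N, R, S, Y, Z}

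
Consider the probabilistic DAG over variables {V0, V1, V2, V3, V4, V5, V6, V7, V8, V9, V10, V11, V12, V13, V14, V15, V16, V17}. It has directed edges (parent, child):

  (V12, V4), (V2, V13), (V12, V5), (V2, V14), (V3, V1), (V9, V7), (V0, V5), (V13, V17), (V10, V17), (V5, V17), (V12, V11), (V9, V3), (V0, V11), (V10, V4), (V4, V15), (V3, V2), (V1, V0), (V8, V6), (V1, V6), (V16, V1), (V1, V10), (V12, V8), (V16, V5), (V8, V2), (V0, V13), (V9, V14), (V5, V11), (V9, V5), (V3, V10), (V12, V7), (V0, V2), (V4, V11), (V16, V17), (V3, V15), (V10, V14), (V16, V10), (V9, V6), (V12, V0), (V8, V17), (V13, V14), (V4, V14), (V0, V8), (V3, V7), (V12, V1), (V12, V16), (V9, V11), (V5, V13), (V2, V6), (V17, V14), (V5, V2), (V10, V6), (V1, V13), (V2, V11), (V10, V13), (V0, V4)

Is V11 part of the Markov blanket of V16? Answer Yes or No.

By definition, MB(V16) is built from V16's parents, V16's children, and the co-parents of V16.
Parents of V16: V12.
Children of V16: V1, V5, V10, V17.
Co-parents of V16 (other parents of its children):
  V1's other parents are V3, V12.
  V10's other parents are V1, V3.
  V5's other parents are V0, V9, V12.
  V17's other parents are V5, V8, V10, V13.
MB(V16) = {V0, V1, V3, V5, V8, V9, V10, V12, V13, V17}; V11 is not in this set.

No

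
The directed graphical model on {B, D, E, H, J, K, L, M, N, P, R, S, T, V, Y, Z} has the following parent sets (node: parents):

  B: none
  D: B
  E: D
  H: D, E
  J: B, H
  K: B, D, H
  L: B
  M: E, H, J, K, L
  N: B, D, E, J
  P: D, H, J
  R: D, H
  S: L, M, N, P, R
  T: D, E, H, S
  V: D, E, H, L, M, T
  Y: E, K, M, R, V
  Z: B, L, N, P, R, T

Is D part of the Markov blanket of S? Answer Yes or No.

D is a co-parent of S: both are parents of T.
So D ∈ MB(S).

Yes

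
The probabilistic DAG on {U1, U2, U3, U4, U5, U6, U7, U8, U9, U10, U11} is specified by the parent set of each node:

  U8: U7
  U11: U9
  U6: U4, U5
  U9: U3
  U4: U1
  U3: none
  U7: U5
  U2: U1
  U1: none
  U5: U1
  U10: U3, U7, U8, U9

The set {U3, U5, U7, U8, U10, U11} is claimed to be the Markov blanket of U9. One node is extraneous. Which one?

By definition, MB(U9) is built from U9's parents, U9's children, and the co-parents of U9.
Ch(U9) = {U10, U11}.
U9's parents: U3.
Parents of each child, excluding U9:
  parents(U10) \ {U9} = {U3, U7, U8}.
  U11: no additional parents.
MB(U9) = {U3, U7, U8, U10, U11}.
U5 is neither a parent, child, nor co-parent of U9, so it does not belong.

U5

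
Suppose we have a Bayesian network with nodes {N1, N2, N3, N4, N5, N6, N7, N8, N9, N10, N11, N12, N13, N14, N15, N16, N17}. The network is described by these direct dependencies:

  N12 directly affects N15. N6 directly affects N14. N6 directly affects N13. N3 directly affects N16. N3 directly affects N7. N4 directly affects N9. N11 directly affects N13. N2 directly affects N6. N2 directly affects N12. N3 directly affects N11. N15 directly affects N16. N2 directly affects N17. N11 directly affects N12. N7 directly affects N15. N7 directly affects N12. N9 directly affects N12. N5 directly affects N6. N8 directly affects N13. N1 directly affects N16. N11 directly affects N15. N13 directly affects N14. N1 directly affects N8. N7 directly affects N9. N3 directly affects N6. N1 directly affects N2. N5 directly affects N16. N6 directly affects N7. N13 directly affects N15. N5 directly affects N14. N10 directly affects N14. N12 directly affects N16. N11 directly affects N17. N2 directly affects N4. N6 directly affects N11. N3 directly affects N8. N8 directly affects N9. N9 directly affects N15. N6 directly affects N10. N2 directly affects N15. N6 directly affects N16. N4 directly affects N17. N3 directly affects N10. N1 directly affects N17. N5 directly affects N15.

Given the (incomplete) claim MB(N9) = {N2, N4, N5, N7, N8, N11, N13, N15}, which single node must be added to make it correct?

N12

By definition, MB(N9) is built from N9's parents, N9's children, and the co-parents of N9.
Children of N9: N12, N15.
N9's parents: N4, N7, N8.
For each child, the remaining parents (spouses of N9):
  parents(N12) \ {N9} = {N2, N7, N11}.
  parents(N15) \ {N9} = {N2, N5, N7, N11, N12, N13}.
MB(N9) = {N2, N4, N5, N7, N8, N11, N12, N13, N15}.
Comparing with the claimed set, N12 is missing.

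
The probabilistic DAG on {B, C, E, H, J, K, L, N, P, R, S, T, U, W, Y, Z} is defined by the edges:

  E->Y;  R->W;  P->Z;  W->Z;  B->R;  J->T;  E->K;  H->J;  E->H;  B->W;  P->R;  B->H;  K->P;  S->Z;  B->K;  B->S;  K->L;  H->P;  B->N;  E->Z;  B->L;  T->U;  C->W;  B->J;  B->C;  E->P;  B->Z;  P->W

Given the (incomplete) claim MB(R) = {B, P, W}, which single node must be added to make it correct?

R's parents: B, P.
Children of R: W.
Other parents of R's children:
  parents(W) \ {R} = {B, C, P}.
MB(R) = {B, C, P, W}.
Comparing with the claimed set, C is missing.

C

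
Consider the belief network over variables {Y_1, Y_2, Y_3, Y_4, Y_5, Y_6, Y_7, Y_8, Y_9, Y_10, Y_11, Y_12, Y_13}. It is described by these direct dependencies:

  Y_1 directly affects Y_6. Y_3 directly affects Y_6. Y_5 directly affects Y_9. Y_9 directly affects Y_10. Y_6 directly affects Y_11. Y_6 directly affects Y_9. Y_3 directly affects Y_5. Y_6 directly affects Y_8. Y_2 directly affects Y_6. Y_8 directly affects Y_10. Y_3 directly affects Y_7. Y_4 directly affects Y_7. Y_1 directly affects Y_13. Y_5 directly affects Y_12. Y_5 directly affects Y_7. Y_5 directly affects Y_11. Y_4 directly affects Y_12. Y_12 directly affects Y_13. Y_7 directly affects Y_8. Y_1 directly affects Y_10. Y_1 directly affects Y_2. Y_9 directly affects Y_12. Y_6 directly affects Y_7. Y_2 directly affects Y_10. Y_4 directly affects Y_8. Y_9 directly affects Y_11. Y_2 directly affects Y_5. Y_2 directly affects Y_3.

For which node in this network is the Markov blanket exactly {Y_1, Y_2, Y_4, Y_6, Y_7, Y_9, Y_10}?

Y_8

The target node must have every member of {Y_1, Y_2, Y_4, Y_6, Y_7, Y_9, Y_10} as a parent, child, or co-parent, and no others.
Parents of Y_8: Y_4, Y_6, Y_7; children: Y_10; co-parents: Y_1, Y_2, Y_9.
These exactly cover the given set, so the node is Y_8.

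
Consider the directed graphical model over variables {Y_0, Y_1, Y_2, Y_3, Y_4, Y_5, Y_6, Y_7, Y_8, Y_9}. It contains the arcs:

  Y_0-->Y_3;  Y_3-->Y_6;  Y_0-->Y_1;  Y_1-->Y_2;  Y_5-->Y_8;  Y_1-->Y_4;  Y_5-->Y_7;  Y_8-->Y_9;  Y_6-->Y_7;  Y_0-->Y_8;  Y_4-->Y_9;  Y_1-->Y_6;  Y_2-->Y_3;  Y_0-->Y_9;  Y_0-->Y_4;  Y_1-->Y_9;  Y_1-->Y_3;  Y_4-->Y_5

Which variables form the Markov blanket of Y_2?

{Y_0, Y_1, Y_3}

Y_2 has parent Y_1.
Y_2 has child Y_3.
Co-parents of Y_2 (other parents of its children):
  Y_3's other parents are Y_0, Y_1.
So the Markov blanket of Y_2 is {Y_0, Y_1, Y_3}.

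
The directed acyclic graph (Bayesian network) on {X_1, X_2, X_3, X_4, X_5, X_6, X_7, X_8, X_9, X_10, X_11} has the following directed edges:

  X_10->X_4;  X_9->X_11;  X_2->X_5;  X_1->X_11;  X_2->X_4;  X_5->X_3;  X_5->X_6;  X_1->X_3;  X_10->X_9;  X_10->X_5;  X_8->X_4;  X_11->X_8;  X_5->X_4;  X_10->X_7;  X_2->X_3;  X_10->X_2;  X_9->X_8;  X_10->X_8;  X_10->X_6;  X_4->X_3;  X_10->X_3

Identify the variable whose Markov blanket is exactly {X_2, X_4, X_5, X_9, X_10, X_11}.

The target node must have every member of {X_2, X_4, X_5, X_9, X_10, X_11} as a parent, child, or co-parent, and no others.
Parents of X_8: X_9, X_10, X_11; children: X_4; co-parents: X_2, X_5, X_10.
These exactly cover the given set, so the node is X_8.

X_8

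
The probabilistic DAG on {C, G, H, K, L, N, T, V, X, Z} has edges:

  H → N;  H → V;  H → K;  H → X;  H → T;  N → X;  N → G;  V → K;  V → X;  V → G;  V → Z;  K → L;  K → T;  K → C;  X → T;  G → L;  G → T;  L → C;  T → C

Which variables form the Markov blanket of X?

{G, H, K, N, T, V}

Pa(X) = {H, N, V}.
X has child T.
For each child, the remaining parents (spouses of X):
  T also has parents G, H, K.
MB(X) = {G, H, K, N, T, V}.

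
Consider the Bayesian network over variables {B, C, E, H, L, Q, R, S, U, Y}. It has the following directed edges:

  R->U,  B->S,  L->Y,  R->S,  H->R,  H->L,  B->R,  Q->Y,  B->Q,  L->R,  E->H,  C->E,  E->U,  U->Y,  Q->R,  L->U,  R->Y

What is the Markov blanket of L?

{B, E, H, Q, R, U, Y}

Pa(L) = {H}.
L has children R, U, Y.
For each child, the remaining parents (spouses of L):
  R: B, H, Q
  U: E, R
  Y: Q, R, U
Taking the union gives {B, E, H, Q, R, U, Y}.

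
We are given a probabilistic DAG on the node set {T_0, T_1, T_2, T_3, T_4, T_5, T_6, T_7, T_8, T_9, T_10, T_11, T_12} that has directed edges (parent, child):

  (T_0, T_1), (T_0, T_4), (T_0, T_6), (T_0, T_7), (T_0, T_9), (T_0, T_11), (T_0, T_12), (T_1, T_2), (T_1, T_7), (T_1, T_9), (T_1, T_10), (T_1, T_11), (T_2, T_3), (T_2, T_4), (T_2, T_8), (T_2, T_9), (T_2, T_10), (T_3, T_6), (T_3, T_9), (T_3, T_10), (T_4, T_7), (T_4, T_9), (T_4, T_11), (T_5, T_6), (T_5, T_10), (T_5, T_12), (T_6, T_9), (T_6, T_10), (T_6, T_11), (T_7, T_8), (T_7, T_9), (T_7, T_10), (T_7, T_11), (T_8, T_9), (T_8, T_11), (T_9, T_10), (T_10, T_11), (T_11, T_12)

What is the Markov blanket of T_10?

{T_0, T_1, T_2, T_3, T_4, T_5, T_6, T_7, T_8, T_9, T_11}

Pa(T_10) = {T_1, T_2, T_3, T_5, T_6, T_7, T_9}.
T_10's children: T_11.
Co-parents of T_10 (other parents of its children):
  T_11's other parents are T_0, T_1, T_4, T_6, T_7, T_8.
So the Markov blanket of T_10 is {T_0, T_1, T_2, T_3, T_4, T_5, T_6, T_7, T_8, T_9, T_11}.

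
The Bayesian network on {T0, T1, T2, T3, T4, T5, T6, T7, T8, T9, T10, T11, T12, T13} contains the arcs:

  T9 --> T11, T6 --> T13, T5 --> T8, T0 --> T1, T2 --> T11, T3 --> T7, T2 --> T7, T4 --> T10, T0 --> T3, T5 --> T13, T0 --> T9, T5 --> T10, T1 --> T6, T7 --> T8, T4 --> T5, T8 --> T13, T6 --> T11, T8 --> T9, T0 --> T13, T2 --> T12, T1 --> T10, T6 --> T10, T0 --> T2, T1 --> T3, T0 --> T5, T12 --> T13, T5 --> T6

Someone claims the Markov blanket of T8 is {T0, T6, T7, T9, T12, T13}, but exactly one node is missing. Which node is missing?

T5

T8's children: T9, T13.
Parents of T8: T5, T7.
Other parents of T8's children:
  T9: T0
  T13: T0, T5, T6, T12
MB(T8) = {T0, T5, T6, T7, T9, T12, T13}.
Comparing with the claimed set, T5 is missing.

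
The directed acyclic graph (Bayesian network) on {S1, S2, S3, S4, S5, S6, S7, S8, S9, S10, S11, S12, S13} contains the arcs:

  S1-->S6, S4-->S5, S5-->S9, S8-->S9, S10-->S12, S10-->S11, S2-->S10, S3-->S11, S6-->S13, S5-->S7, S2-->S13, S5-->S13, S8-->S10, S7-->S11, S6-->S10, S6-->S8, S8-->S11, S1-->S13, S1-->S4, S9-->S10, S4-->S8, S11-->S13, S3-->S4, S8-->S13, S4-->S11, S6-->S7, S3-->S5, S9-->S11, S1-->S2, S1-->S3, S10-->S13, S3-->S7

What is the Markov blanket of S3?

By definition, MB(S3) is built from S3's parents, S3's children, and the co-parents of S3.
S3 has parent S1.
Children of S3: S4, S5, S7, S11.
For each child, the remaining parents (spouses of S3):
  S4: S1
  S5: S4
  S7: S5, S6
  S11: S4, S7, S8, S9, S10
MB(S3) = {S1, S4, S5, S6, S7, S8, S9, S10, S11}.

{S1, S4, S5, S6, S7, S8, S9, S10, S11}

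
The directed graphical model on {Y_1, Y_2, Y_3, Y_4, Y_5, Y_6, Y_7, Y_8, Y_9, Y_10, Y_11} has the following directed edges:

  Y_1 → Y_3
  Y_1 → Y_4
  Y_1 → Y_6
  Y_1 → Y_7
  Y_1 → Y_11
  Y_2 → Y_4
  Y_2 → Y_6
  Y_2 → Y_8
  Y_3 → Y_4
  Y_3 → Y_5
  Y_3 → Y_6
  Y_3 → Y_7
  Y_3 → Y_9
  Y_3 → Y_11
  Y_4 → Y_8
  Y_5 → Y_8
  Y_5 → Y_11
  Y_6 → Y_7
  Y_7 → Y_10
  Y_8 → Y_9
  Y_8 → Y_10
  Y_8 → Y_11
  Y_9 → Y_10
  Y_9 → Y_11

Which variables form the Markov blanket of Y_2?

Pa(Y_2) = {}.
Ch(Y_2) = {Y_4, Y_6, Y_8}.
For each child, the remaining parents (spouses of Y_2):
  Y_4's other parents are Y_1, Y_3.
  Y_6 also has parents Y_1, Y_3.
  Y_8's other parents are Y_4, Y_5.
Union: {} ∪ {Y_4, Y_6, Y_8} ∪ {Y_1, Y_3, Y_4, Y_5} = {Y_1, Y_3, Y_4, Y_5, Y_6, Y_8}.

{Y_1, Y_3, Y_4, Y_5, Y_6, Y_8}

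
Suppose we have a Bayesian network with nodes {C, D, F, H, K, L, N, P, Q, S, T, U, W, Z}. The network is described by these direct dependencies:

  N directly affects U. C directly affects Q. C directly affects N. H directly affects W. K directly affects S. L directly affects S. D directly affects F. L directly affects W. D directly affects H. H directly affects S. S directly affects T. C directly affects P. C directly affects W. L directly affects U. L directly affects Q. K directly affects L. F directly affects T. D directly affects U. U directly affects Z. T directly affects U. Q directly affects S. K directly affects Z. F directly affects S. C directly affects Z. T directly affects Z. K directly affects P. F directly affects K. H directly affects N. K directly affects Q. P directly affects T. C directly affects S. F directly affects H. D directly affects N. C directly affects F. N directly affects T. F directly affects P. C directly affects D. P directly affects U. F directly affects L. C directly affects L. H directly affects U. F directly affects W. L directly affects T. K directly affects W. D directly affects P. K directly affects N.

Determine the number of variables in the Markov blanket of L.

12

By definition, MB(L) is built from L's parents, L's children, and the co-parents of L.
L's children: Q, S, T, U, W.
Pa(L) = {C, F, K}.
Other parents of L's children:
  Q: C, K
  S: C, F, H, K, Q
  T: F, N, P, S
  U: D, H, N, P, T
  W: C, F, H, K
MB(L) = {C, D, F, H, K, N, P, Q, S, T, U, W}, which has 12 nodes.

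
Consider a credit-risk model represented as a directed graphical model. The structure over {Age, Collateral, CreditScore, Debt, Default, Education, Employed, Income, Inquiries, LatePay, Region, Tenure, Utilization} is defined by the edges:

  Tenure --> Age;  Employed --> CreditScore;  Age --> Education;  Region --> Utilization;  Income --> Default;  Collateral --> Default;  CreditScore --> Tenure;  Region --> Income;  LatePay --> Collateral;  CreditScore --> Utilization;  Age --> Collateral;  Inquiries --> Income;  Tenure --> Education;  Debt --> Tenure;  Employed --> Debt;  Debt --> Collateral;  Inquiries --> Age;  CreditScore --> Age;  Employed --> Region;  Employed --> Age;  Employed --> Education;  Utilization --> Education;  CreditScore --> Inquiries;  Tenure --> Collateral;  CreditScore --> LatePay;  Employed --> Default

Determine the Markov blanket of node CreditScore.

{Age, Debt, Employed, Inquiries, LatePay, Region, Tenure, Utilization}

The Markov blanket of a node is its parents, its children, and the other parents of its children.
Ch(CreditScore) = {Age, Inquiries, LatePay, Tenure, Utilization}.
CreditScore has parent Employed.
Parents of each child, excluding CreditScore:
  Utilization: Region
  LatePay: —
  Tenure: Debt
  Inquiries: —
  Age: Employed, Inquiries, Tenure
So the Markov blanket of CreditScore is {Age, Debt, Employed, Inquiries, LatePay, Region, Tenure, Utilization}.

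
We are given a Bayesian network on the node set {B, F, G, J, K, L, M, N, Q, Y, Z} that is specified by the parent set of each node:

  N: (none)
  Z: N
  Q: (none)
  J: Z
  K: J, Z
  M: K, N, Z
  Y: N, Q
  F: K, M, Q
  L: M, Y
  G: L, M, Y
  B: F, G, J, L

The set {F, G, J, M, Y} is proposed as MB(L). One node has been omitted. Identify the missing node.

Recall MB(v) = parents ∪ children ∪ spouses, where spouses are the other parents of v's children.
Children of L: B, G.
L has parents M, Y.
For each child, the remaining parents (spouses of L):
  G also has parents M, Y.
  B also has parents F, G, J.
MB(L) = {B, F, G, J, M, Y}.
Comparing with the claimed set, B is missing.

B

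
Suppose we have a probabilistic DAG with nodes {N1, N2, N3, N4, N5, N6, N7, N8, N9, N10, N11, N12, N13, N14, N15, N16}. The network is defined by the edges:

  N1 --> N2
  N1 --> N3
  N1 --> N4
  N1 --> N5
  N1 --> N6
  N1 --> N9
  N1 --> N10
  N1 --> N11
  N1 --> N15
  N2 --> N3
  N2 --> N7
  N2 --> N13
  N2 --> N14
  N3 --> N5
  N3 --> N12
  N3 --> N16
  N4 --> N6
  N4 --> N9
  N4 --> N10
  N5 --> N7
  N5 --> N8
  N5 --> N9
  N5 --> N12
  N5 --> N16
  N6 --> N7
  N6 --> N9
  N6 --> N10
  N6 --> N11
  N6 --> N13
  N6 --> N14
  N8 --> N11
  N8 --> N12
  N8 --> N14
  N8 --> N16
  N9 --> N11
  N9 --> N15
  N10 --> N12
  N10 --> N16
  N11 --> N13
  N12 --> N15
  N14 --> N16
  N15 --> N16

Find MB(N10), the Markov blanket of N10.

The Markov blanket of a node is its parents, its children, and the other parents of its children.
Children of N10: N12, N16.
N10 has parents N1, N4, N6.
Other parents of N10's children:
  N12's other parents are N3, N5, N8.
  N16 also has parents N3, N5, N8, N14, N15.
Taking the union gives {N1, N3, N4, N5, N6, N8, N12, N14, N15, N16}.

{N1, N3, N4, N5, N6, N8, N12, N14, N15, N16}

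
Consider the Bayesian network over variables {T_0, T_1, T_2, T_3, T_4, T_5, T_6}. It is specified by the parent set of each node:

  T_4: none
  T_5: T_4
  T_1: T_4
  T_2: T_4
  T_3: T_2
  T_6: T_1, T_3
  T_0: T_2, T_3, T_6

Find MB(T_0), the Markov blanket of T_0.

{T_2, T_3, T_6}

Recall MB(v) = parents ∪ children ∪ spouses, where spouses are the other parents of v's children.
Parents of T_0: T_2, T_3, T_6.
Ch(T_0) = {}.
T_0 has no children, so there are no co-parents.
So the Markov blanket of T_0 is {T_2, T_3, T_6}.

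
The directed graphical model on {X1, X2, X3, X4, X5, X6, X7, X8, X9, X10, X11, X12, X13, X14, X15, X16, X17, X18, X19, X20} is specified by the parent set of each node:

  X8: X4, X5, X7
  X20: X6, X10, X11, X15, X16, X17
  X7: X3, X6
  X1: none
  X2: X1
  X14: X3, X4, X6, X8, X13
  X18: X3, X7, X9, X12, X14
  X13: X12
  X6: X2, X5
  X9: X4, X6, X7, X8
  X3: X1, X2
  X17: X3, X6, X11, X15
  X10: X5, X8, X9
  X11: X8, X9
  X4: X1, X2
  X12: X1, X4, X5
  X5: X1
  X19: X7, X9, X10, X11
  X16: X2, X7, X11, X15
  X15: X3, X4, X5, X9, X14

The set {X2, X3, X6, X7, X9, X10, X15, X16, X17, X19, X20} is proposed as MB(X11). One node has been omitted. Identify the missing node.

X8

A node's Markov blanket = Pa ∪ Ch ∪ (parents of Ch other than the node itself).
Pa(X11) = {X8, X9}.
X11 has children X16, X17, X19, X20.
For each child, the remaining parents (spouses of X11):
  parents(X16) \ {X11} = {X2, X7, X15}.
  parents(X17) \ {X11} = {X3, X6, X15}.
  parents(X19) \ {X11} = {X7, X9, X10}.
  parents(X20) \ {X11} = {X6, X10, X15, X16, X17}.
MB(X11) = {X2, X3, X6, X7, X8, X9, X10, X15, X16, X17, X19, X20}.
Comparing with the claimed set, X8 is missing.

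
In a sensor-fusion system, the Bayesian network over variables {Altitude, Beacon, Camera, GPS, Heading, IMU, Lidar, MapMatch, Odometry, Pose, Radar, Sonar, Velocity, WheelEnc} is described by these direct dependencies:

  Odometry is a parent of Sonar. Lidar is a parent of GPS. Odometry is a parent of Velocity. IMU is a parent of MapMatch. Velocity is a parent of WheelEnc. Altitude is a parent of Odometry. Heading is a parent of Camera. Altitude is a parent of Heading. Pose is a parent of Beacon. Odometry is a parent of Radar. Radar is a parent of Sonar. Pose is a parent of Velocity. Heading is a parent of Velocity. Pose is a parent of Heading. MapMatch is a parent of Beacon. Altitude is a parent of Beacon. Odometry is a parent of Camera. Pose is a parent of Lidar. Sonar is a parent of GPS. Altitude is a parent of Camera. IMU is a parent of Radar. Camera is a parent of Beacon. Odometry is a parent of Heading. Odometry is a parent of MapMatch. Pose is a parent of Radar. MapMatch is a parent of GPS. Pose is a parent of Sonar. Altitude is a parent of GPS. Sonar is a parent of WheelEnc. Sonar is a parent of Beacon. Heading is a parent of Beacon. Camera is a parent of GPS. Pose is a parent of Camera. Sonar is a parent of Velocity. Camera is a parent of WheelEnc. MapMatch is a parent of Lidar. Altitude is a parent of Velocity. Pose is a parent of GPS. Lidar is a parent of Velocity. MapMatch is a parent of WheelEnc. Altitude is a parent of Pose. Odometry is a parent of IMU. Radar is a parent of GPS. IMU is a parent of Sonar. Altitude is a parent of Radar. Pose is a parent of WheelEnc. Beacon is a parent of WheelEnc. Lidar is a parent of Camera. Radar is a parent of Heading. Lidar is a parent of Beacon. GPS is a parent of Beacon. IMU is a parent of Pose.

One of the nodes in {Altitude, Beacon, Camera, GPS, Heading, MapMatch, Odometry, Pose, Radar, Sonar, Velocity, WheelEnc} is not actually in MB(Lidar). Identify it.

The Markov blanket of a node is its parents, its children, and the other parents of its children.
Lidar's parents: MapMatch, Pose.
Children of Lidar: Beacon, Camera, GPS, Velocity.
Other parents of Lidar's children:
  parents(Velocity) \ {Lidar} = {Altitude, Heading, Odometry, Pose, Sonar}.
  Camera also has parents Altitude, Heading, Odometry, Pose.
  GPS also has parents Altitude, Camera, MapMatch, Pose, Radar, Sonar.
  parents(Beacon) \ {Lidar} = {Altitude, Camera, GPS, Heading, MapMatch, Pose, Sonar}.
MB(Lidar) = {Altitude, Beacon, Camera, GPS, Heading, MapMatch, Odometry, Pose, Radar, Sonar, Velocity}.
WheelEnc is neither a parent, child, nor co-parent of Lidar, so it does not belong.

WheelEnc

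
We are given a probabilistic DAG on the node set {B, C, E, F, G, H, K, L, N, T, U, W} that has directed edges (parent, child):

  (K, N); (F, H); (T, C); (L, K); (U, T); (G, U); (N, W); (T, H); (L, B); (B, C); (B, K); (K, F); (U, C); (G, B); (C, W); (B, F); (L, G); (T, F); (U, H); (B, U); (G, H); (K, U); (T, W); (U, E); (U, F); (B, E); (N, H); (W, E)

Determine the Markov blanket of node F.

{B, G, H, K, N, T, U}

Recall MB(v) = parents ∪ children ∪ spouses, where spouses are the other parents of v's children.
Parents of F: B, K, T, U.
Ch(F) = {H}.
Other parents of F's children:
  parents(H) \ {F} = {G, N, T, U}.
Union: {B, K, T, U} ∪ {H} ∪ {G, N, T, U} = {B, G, H, K, N, T, U}.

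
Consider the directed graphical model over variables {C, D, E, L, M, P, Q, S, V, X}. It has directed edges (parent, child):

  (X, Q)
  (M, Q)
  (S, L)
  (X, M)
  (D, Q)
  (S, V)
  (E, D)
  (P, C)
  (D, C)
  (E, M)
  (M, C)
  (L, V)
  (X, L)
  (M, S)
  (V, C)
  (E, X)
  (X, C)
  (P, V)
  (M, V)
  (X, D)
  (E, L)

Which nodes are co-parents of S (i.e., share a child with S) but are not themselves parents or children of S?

Children of S: L, V.
  parents(L) \ {S} = {E, X}.
  V's other parents are L, M, P.
Excluding nodes already adjacent to S (L, M, V), the co-parent-only contribution is {E, P, X}.

{E, P, X}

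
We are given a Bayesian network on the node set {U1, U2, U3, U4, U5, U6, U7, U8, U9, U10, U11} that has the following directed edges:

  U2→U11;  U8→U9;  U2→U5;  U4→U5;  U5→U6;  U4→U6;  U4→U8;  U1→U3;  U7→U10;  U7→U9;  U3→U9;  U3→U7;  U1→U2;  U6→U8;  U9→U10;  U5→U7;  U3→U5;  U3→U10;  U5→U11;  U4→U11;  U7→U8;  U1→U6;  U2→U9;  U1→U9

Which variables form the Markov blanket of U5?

{U1, U2, U3, U4, U6, U7, U11}

The Markov blanket of a node is its parents, its children, and the other parents of its children.
U5's parents: U2, U3, U4.
U5's children: U6, U7, U11.
Co-parents of U5 (other parents of its children):
  U6 also has parents U1, U4.
  U7 also has parent U3.
  parents(U11) \ {U5} = {U2, U4}.
Union: {U2, U3, U4} ∪ {U6, U7, U11} ∪ {U1, U2, U3, U4} = {U1, U2, U3, U4, U6, U7, U11}.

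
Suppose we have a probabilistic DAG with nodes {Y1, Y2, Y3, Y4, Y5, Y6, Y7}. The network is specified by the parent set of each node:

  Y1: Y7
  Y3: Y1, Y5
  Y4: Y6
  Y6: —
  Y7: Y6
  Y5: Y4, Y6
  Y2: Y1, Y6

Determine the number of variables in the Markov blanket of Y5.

Pa(Y5) = {Y4, Y6}.
Children of Y5: Y3.
Parents of each child, excluding Y5:
  Y3's other parent is Y1.
MB(Y5) = {Y1, Y3, Y4, Y6}, which has 4 nodes.

4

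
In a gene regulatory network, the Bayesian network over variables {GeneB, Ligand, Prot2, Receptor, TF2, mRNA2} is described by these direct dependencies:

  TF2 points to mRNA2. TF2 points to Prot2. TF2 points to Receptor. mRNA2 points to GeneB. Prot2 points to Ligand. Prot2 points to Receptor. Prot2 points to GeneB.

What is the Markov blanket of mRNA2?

By definition, MB(mRNA2) is built from mRNA2's parents, mRNA2's children, and the co-parents of mRNA2.
mRNA2's parents: TF2.
mRNA2 has child GeneB.
Parents of each child, excluding mRNA2:
  GeneB: Prot2
Taking the union gives {GeneB, Prot2, TF2}.

{GeneB, Prot2, TF2}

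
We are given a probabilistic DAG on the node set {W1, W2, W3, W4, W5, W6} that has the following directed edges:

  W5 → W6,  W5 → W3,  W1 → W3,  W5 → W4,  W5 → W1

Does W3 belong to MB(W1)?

Yes

W3 is a child of W1.
So W3 ∈ MB(W1).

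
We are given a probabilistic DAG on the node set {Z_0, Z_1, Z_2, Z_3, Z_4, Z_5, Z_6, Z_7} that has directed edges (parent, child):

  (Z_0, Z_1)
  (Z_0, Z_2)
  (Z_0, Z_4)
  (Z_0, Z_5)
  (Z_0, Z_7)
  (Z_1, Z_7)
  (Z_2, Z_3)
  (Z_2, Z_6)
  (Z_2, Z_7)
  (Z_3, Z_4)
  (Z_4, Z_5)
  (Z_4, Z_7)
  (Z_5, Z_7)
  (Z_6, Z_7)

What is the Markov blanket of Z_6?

A node's Markov blanket = Pa ∪ Ch ∪ (parents of Ch other than the node itself).
Z_6 has child Z_7.
Z_6's parents: Z_2.
For each child, the remaining parents (spouses of Z_6):
  parents(Z_7) \ {Z_6} = {Z_0, Z_1, Z_2, Z_4, Z_5}.
Taking the union gives {Z_0, Z_1, Z_2, Z_4, Z_5, Z_7}.

{Z_0, Z_1, Z_2, Z_4, Z_5, Z_7}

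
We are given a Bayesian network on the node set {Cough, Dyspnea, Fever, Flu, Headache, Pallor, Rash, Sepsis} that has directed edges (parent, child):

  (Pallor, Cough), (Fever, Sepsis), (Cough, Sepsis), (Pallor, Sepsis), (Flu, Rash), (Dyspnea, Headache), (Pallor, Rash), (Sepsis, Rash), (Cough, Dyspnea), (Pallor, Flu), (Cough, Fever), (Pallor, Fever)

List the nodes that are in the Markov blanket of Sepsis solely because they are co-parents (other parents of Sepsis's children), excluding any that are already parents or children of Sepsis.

Children of Sepsis: Rash.
  Rash's other parents are Flu, Pallor.
Excluding nodes already adjacent to Sepsis (Cough, Fever, Pallor, Rash), the co-parent-only contribution is {Flu}.

{Flu}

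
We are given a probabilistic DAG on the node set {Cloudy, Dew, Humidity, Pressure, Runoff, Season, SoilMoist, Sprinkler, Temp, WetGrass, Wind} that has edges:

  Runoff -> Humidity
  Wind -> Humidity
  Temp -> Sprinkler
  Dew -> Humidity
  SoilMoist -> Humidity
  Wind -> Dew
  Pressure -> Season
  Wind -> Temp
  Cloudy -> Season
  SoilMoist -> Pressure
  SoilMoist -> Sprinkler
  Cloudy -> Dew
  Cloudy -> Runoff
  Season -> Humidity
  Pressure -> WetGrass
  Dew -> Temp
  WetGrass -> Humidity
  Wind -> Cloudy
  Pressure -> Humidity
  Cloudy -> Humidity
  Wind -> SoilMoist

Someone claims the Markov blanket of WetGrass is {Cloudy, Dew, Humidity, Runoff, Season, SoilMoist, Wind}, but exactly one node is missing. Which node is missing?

A node's Markov blanket = Pa ∪ Ch ∪ (parents of Ch other than the node itself).
WetGrass's parents: Pressure.
Children of WetGrass: Humidity.
Other parents of WetGrass's children:
  Humidity's other parents are Cloudy, Dew, Pressure, Runoff, Season, SoilMoist, Wind.
MB(WetGrass) = {Cloudy, Dew, Humidity, Pressure, Runoff, Season, SoilMoist, Wind}.
Comparing with the claimed set, Pressure is missing.

Pressure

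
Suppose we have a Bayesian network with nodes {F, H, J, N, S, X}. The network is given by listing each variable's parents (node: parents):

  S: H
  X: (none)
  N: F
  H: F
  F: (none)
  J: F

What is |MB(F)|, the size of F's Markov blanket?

3

Children of F: H, J, N.
Parents of F: none.
For each child, the remaining parents (spouses of F):
  H: —
  J: —
  N: —
MB(F) = {H, J, N}, which has 3 nodes.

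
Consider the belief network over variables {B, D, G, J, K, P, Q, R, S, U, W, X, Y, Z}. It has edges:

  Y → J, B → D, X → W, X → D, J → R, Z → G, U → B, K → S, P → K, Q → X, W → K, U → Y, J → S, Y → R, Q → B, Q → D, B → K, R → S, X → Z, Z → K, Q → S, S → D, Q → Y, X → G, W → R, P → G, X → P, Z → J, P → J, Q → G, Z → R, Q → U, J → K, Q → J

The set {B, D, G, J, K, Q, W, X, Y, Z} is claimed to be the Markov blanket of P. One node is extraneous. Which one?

P's parents: X.
Children of P: G, J, K.
For each child, the remaining parents (spouses of P):
  J's other parents are Q, Y, Z.
  G also has parents Q, X, Z.
  K also has parents B, J, W, Z.
MB(P) = {B, G, J, K, Q, W, X, Y, Z}.
D is neither a parent, child, nor co-parent of P, so it does not belong.

D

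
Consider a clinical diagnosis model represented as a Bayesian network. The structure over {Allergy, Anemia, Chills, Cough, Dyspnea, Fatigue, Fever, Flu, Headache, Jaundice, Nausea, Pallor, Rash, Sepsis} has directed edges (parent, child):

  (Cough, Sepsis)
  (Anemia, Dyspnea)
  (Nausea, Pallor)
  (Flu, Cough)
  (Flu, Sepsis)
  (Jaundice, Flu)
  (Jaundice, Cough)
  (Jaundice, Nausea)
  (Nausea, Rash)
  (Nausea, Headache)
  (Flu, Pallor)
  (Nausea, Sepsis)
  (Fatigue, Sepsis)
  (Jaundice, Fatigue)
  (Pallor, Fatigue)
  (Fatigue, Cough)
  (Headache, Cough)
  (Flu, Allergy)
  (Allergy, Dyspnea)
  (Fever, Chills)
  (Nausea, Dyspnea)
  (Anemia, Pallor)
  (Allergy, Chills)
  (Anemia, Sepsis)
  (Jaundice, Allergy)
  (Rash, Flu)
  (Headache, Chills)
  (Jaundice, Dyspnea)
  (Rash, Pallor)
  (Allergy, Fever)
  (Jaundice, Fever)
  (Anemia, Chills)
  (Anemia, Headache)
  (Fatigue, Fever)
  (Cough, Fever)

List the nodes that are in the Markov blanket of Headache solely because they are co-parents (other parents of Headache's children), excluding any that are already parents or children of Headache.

{Allergy, Fatigue, Fever, Flu, Jaundice}

Children of Headache: Chills, Cough.
  Cough's other parents are Fatigue, Flu, Jaundice.
  parents(Chills) \ {Headache} = {Allergy, Anemia, Fever}.
Excluding nodes already adjacent to Headache (Anemia, Chills, Cough, Nausea), the co-parent-only contribution is {Allergy, Fatigue, Fever, Flu, Jaundice}.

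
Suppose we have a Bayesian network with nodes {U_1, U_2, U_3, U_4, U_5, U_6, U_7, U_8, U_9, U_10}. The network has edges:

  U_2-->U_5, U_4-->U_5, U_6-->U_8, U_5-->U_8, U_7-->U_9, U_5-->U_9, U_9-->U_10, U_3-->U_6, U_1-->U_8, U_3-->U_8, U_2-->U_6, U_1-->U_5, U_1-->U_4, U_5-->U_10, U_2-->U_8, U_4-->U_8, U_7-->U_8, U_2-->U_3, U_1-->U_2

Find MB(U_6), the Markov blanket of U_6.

U_6 has child U_8.
Parents of U_6: U_2, U_3.
For each child, the remaining parents (spouses of U_6):
  U_8: U_1, U_2, U_3, U_4, U_5, U_7
Taking the union gives {U_1, U_2, U_3, U_4, U_5, U_7, U_8}.

{U_1, U_2, U_3, U_4, U_5, U_7, U_8}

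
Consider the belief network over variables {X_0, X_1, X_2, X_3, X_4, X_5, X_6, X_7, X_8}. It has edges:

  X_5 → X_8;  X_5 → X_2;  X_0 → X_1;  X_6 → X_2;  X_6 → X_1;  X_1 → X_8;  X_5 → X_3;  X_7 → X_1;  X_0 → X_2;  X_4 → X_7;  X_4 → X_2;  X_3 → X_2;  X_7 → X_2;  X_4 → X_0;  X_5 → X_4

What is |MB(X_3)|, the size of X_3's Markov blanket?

X_3 has child X_2.
X_3 has parent X_5.
Other parents of X_3's children:
  X_2's other parents are X_0, X_4, X_5, X_6, X_7.
MB(X_3) = {X_0, X_2, X_4, X_5, X_6, X_7}, which has 6 nodes.

6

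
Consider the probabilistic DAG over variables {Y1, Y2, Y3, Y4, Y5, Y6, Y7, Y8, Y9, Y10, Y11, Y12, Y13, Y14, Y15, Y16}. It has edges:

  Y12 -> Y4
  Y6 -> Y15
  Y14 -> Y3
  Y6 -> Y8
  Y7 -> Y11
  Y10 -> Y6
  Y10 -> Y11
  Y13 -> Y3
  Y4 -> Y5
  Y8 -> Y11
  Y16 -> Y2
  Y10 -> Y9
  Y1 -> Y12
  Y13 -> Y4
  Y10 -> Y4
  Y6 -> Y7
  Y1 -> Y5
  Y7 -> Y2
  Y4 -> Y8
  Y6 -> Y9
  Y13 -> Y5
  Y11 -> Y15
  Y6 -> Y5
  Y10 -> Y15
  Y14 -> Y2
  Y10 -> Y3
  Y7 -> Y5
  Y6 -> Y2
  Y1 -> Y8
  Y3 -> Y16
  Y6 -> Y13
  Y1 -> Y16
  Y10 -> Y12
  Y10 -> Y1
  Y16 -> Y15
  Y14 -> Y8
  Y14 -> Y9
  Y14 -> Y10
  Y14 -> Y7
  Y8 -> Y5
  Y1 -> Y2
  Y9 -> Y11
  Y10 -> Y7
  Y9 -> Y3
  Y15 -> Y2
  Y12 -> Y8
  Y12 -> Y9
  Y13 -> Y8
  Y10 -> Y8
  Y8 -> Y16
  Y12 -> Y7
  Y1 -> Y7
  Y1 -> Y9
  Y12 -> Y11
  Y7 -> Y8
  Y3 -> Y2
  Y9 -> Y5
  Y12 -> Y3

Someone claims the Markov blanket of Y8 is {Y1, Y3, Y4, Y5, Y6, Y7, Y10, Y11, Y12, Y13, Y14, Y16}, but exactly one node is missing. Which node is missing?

Y9

Parents of Y8: Y1, Y4, Y6, Y7, Y10, Y12, Y13, Y14.
Children of Y8: Y5, Y11, Y16.
Other parents of Y8's children:
  Y16 also has parents Y1, Y3.
  Y5 also has parents Y1, Y4, Y6, Y7, Y9, Y13.
  Y11's other parents are Y7, Y9, Y10, Y12.
MB(Y8) = {Y1, Y3, Y4, Y5, Y6, Y7, Y9, Y10, Y11, Y12, Y13, Y14, Y16}.
Comparing with the claimed set, Y9 is missing.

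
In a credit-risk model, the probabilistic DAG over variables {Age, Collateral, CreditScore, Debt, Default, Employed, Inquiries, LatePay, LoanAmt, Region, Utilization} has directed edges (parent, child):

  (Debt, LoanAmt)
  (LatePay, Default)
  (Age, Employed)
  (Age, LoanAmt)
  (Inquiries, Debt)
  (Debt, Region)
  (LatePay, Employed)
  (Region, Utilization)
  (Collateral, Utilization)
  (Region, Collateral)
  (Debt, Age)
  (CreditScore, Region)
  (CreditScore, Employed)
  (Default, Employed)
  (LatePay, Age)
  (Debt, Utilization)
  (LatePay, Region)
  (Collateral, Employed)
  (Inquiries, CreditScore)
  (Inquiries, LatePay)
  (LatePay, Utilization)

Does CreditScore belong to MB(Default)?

CreditScore is a co-parent of Default: both are parents of Employed.
So CreditScore ∈ MB(Default).

Yes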